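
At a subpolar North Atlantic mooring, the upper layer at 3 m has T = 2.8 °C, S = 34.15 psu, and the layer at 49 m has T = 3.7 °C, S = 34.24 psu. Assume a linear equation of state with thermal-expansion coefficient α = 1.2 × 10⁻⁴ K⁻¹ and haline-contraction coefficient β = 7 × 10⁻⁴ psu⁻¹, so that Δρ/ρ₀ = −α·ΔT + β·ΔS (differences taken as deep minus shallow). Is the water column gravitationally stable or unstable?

ΔT = 3.7 − 2.8 = +0.9 K and ΔS = 34.24 − 34.15 = +0.09 psu (deep − shallow).
−αΔT = -1.08 × 10⁻⁴; βΔS = 6.30 × 10⁻⁵; sum Δρ/ρ₀ = -4.50 × 10⁻⁵.
Δρ/ρ₀ < 0, so Δρ < 0: deeper water is lighter → statically unstable; the column would overturn.

unstable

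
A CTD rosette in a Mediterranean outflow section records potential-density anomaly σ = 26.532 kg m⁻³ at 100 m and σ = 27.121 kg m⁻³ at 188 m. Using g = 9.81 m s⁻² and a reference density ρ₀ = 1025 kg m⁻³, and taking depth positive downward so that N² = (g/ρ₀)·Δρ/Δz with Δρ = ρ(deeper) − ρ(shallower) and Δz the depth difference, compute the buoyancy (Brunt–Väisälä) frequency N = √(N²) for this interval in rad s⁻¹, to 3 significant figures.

Δρ = 1027.121 − 1026.532 = 0.589 kg m⁻³ over Δz = 188 − 100 = 88 m.
N² = (9.81/1025) × (0.589/88) = 6.4059 × 10⁻⁵ s⁻².
N = √(6.4059 × 10⁻⁵) = 8.0037 × 10⁻³ rad s⁻¹ ≈ 8.00 × 10⁻³ rad s⁻¹.

8.00 × 10⁻³ rad s⁻¹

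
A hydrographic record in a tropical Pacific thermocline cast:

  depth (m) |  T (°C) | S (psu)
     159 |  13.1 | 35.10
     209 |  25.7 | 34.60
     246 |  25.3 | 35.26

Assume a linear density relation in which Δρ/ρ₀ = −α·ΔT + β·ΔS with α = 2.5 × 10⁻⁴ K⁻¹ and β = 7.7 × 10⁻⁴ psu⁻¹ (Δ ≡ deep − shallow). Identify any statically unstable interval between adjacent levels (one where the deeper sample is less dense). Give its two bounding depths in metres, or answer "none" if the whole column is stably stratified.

159–209 m

Evaluate Δρ/ρ₀ = −αΔT + βΔS across each adjacent pair:
  159–209 m: −αΔT+βΔS = −(2.5 × 10⁻⁴)(+12.6)+(7.7 × 10⁻⁴)(-0.50) = -3.5 × 10⁻³ → UNSTABLE
  209–246 m: −αΔT+βΔS = −(2.5 × 10⁻⁴)(-0.4)+(7.7 × 10⁻⁴)(+0.66) = 6.1 × 10⁻⁴ → stable
The 159–209 m interval has Δρ < 0: lighter water underlies denser water.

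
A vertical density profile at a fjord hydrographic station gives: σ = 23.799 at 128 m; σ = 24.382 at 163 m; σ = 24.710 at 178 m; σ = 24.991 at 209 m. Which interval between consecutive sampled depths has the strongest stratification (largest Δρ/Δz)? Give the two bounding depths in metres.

163–178 m

Compute the density gradient over each adjacent pair:
  128–163 m: Δρ/Δz = 0.583/35 = 0.017 kg m⁻⁴
  163–178 m: Δρ/Δz = 0.328/15 = 0.022 kg m⁻⁴
  178–209 m: Δρ/Δz = 0.281/31 = 9.1 × 10⁻³ kg m⁻⁴
The largest gradient is in the 163–178 m interval — the pycnocline.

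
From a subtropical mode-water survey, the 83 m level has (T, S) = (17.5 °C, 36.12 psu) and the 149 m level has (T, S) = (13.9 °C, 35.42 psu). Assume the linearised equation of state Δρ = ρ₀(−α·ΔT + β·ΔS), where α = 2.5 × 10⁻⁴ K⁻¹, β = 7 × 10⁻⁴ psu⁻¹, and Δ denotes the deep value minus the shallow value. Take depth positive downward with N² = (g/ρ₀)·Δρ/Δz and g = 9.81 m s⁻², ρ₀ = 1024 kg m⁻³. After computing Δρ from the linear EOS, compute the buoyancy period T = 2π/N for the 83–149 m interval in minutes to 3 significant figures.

13.4 min

ΔT = -3.6 K, ΔS = -0.70 psu (deep − shallow).
Δρ/ρ₀ = −αΔT + βΔS = 9.00 × 10⁻⁴ − 4.90 × 10⁻⁴ = 4.10 × 10⁻⁴, so Δρ ≈ 0.4198 kg m⁻³.
N² = (g/ρ₀)·Δρ/Δz = g·(Δρ/ρ₀)/Δz = 9.81 × 4.10 × 10⁻⁴ / 66 = 6.0941 × 10⁻⁵ s⁻².
N = √(6.0941 × 10⁻⁵) = 7.8065 × 10⁻³ rad s⁻¹ → T = 2π/N = 804.87 s = 13.415 min ≈ 13.4 min.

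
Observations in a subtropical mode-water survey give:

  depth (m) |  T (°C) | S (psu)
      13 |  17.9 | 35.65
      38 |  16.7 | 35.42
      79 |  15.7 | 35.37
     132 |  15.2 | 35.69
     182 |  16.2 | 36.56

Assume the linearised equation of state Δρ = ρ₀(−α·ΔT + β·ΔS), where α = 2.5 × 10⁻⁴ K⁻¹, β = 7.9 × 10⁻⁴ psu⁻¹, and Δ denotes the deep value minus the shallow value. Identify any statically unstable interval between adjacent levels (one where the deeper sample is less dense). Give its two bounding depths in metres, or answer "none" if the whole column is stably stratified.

none

Evaluate Δρ/ρ₀ = −αΔT + βΔS across each adjacent pair:
  13–38 m: −αΔT+βΔS = −(2.5 × 10⁻⁴)(-1.2)+(7.9 × 10⁻⁴)(-0.23) = 1.2 × 10⁻⁴ → stable
  38–79 m: −αΔT+βΔS = −(2.5 × 10⁻⁴)(-1.0)+(7.9 × 10⁻⁴)(-0.05) = 2.1 × 10⁻⁴ → stable
  79–132 m: −αΔT+βΔS = −(2.5 × 10⁻⁴)(-0.5)+(7.9 × 10⁻⁴)(+0.32) = 3.8 × 10⁻⁴ → stable
  132–182 m: −αΔT+βΔS = −(2.5 × 10⁻⁴)(+1.0)+(7.9 × 10⁻⁴)(+0.87) = 4.4 × 10⁻⁴ → stable
Every interval has Δρ > 0: the column is stably stratified throughout.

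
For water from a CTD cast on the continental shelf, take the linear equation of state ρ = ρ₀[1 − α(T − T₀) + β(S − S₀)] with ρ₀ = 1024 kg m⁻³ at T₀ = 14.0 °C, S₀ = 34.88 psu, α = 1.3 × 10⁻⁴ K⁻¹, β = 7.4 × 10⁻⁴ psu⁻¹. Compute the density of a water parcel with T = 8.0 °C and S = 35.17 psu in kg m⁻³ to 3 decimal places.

T − T₀ = -6.0 K, S − S₀ = +0.29 psu.
Bracket = 1 − α·(-6.0) + β·(+0.29) = 1 + (9.946 × 10⁻⁴) = 1.0009946.
ρ = 1024 × 1.0009946 = 1025.018 kg m⁻³.

1025.018 kg m⁻³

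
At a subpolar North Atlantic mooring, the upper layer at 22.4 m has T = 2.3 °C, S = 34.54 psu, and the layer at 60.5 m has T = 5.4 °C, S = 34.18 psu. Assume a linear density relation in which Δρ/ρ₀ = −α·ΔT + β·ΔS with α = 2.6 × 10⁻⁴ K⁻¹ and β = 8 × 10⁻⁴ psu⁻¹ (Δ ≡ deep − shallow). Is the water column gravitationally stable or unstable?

ΔT = 5.4 − 2.3 = +3.1 K and ΔS = 34.18 − 34.54 = -0.36 psu (deep − shallow).
−αΔT = -8.06 × 10⁻⁴; βΔS = -2.88 × 10⁻⁴; sum Δρ/ρ₀ = -1.094 × 10⁻³.
Δρ/ρ₀ < 0, so Δρ < 0: deeper water is lighter → statically unstable; the column would overturn.

unstable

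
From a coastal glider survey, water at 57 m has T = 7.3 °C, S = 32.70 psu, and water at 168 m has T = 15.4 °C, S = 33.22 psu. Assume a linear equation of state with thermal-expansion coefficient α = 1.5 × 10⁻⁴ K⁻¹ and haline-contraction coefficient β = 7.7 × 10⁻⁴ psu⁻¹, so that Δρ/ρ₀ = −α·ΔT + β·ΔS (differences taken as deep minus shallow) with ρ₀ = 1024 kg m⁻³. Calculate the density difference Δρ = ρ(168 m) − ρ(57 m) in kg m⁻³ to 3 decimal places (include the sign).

ΔT = +8.1 K, ΔS = +0.52 psu (deep − shallow).
Δρ/ρ₀ = −(1.5 × 10⁻⁴)(+8.1) + (7.7 × 10⁻⁴)(+0.52) = -8.146 × 10⁻⁴.
Δρ = 1024 × (-8.146 × 10⁻⁴) = -0.834 kg m⁻³.
Negative Δρ: lighter below, statically unstable.

-0.834 kg m⁻³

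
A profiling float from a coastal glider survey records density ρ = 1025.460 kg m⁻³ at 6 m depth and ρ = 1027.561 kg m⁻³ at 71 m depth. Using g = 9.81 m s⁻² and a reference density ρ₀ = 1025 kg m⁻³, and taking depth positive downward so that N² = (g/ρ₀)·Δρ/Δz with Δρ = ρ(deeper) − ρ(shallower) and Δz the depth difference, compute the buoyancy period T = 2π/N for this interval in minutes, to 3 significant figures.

5.95 min

Δρ = 1027.561 − 1025.460 = 2.101 kg m⁻³ over Δz = 71 − 6 = 65 m.
N² = (9.81/1025) × (2.101/65) = 3.0936 × 10⁻⁴ s⁻².
N = √(3.0936 × 10⁻⁴) = 0.017589 rad s⁻¹, so T = 2π/N = 357.22 s = 5.9537 min ≈ 5.95 min.
A positive N² confirms static stability across the interval.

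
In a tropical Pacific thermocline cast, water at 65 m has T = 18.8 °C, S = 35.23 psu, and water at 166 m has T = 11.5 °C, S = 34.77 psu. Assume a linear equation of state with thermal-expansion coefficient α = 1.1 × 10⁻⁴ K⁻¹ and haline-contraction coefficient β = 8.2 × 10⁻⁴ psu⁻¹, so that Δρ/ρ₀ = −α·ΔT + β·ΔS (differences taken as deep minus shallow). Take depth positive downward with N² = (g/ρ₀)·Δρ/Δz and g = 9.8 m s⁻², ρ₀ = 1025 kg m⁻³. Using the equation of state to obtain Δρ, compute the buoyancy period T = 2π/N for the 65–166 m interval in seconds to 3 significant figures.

978 s

ΔT = -7.3 K, ΔS = -0.46 psu (deep − shallow).
Δρ/ρ₀ = −αΔT + βΔS = 8.03 × 10⁻⁴ − 3.772 × 10⁻⁴ = 4.258 × 10⁻⁴, so Δρ ≈ 0.4364 kg m⁻³.
N² = (g/ρ₀)·Δρ/Δz = g·(Δρ/ρ₀)/Δz = 9.8 × 4.258 × 10⁻⁴ / 101 = 4.1315 × 10⁻⁵ s⁻².
N = √(4.1315 × 10⁻⁵) = 6.4277 × 10⁻³ rad s⁻¹ → T = 2π/N = 977.52 s ≈ 978 s.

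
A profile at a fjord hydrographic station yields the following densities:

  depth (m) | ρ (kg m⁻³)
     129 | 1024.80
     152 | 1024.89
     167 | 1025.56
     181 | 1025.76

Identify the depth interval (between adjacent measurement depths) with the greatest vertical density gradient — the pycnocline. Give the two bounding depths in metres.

152–167 m

Compute the density gradient over each adjacent pair:
  129–152 m: Δρ/Δz = 0.09/23 = 3.9 × 10⁻³ kg m⁻⁴
  152–167 m: Δρ/Δz = 0.67/15 = 0.045 kg m⁻⁴
  167–181 m: Δρ/Δz = 0.20/14 = 0.014 kg m⁻⁴
The largest gradient is in the 152–167 m interval — the pycnocline.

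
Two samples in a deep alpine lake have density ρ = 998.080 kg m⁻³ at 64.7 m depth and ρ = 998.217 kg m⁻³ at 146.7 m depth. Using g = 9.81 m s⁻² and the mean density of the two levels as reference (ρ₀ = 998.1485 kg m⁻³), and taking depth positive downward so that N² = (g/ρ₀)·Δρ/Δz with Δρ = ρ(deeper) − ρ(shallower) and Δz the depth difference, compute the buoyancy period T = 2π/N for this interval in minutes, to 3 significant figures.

25.8 min

Δρ = 998.217 − 998.080 = 0.137 kg m⁻³ over Δz = 146.7 − 64.7 = 82 m.
N² = (9.81/998.1485) × (0.137/82) = 1.6420 × 10⁻⁵ s⁻².
N = √(1.6420 × 10⁻⁵) = 4.0522 × 10⁻³ rad s⁻¹, so T = 2π/N = 1.5506 × 10³ s = 25.843 min ≈ 25.8 min.
A positive N² confirms static stability across the interval.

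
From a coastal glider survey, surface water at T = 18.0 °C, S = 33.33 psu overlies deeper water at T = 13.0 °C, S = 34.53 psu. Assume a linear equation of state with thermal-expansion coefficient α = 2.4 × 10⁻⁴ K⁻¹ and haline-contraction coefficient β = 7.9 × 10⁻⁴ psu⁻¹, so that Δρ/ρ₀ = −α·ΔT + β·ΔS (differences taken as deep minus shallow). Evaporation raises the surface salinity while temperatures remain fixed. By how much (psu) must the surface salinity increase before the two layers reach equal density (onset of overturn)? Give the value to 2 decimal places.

2.72 psu

Neutral buoyancy requires −α(T_deep − T_surf) + β(S_deep − S_surf′) = 0.
S_surf′ = S_deep − (α/β)·ΔT = 34.53 − (2.4 × 10⁻⁴/7.9 × 10⁻⁴)·(-5.0) = 36.0490 psu.
Increase required: 36.0490 − 33.33 = 2.7190 psu.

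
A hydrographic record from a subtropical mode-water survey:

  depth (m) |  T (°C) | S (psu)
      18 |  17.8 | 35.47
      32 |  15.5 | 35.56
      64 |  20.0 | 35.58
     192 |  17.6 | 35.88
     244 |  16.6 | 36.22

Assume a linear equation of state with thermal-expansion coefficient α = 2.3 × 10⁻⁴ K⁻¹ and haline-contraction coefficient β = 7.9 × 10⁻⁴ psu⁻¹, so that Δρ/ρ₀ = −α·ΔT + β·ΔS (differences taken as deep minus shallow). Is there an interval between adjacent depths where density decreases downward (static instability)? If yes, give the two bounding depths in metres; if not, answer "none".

32–64 m

Evaluate Δρ/ρ₀ = −αΔT + βΔS across each adjacent pair:
  18–32 m: −αΔT+βΔS = −(2.3 × 10⁻⁴)(-2.3)+(7.9 × 10⁻⁴)(+0.09) = 6.0 × 10⁻⁴ → stable
  32–64 m: −αΔT+βΔS = −(2.3 × 10⁻⁴)(+4.5)+(7.9 × 10⁻⁴)(+0.02) = -1.0 × 10⁻³ → UNSTABLE
  64–192 m: −αΔT+βΔS = −(2.3 × 10⁻⁴)(-2.4)+(7.9 × 10⁻⁴)(+0.30) = 7.9 × 10⁻⁴ → stable
  192–244 m: −αΔT+βΔS = −(2.3 × 10⁻⁴)(-1.0)+(7.9 × 10⁻⁴)(+0.34) = 5.0 × 10⁻⁴ → stable
The 32–64 m interval has Δρ < 0: lighter water underlies denser water.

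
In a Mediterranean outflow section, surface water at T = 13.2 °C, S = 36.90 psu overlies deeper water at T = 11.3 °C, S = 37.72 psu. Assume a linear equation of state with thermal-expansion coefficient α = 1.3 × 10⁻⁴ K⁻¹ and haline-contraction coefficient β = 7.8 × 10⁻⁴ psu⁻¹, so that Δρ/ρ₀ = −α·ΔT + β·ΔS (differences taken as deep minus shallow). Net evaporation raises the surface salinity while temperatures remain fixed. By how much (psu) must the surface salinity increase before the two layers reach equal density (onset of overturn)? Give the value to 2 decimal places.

Neutral buoyancy requires −α(T_deep − T_surf) + β(S_deep − S_surf′) = 0.
S_surf′ = S_deep − (α/β)·ΔT = 37.72 − (1.3 × 10⁻⁴/7.8 × 10⁻⁴)·(-1.9) = 38.0367 psu.
Increase required: 38.0367 − 36.90 = 1.1367 psu.

1.14 psu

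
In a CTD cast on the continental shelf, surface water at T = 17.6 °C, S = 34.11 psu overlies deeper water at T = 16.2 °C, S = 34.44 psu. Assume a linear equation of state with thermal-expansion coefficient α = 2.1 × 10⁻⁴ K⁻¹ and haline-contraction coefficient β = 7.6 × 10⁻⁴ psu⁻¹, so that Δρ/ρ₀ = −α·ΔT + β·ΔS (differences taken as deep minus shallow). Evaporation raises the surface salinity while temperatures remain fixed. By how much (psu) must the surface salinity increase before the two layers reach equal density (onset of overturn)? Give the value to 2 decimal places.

Neutral buoyancy requires −α(T_deep − T_surf) + β(S_deep − S_surf′) = 0.
S_surf′ = S_deep − (α/β)·ΔT = 34.44 − (2.1 × 10⁻⁴/7.6 × 10⁻⁴)·(-1.4) = 34.8268 psu.
Increase required: 34.8268 − 34.11 = 0.7168 psu.

0.72 psu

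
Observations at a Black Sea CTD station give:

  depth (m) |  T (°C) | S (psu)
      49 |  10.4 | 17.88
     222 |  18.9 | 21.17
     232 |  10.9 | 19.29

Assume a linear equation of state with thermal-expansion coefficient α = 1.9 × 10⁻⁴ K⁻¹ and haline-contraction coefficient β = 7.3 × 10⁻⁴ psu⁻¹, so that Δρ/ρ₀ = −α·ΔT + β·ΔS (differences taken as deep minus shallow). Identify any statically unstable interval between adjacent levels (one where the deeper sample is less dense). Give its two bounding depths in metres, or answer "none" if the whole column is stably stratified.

Evaluate Δρ/ρ₀ = −αΔT + βΔS across each adjacent pair:
  49–222 m: −αΔT+βΔS = −(1.9 × 10⁻⁴)(+8.5)+(7.3 × 10⁻⁴)(+3.29) = 7.9 × 10⁻⁴ → stable
  222–232 m: −αΔT+βΔS = −(1.9 × 10⁻⁴)(-8.0)+(7.3 × 10⁻⁴)(-1.88) = 1.5 × 10⁻⁴ → stable
Every interval has Δρ > 0: the column is stably stratified throughout.

none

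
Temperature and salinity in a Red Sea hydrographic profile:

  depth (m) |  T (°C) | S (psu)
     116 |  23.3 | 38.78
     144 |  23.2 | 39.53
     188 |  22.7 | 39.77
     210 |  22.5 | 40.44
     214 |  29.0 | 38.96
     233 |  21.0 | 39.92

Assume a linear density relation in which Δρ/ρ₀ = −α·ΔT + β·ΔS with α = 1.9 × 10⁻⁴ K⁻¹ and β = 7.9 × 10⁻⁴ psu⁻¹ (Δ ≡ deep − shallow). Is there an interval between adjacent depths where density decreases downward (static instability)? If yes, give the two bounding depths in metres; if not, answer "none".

210–214 m

Evaluate Δρ/ρ₀ = −αΔT + βΔS across each adjacent pair:
  116–144 m: −αΔT+βΔS = −(1.9 × 10⁻⁴)(-0.1)+(7.9 × 10⁻⁴)(+0.75) = 6.1 × 10⁻⁴ → stable
  144–188 m: −αΔT+βΔS = −(1.9 × 10⁻⁴)(-0.5)+(7.9 × 10⁻⁴)(+0.24) = 2.8 × 10⁻⁴ → stable
  188–210 m: −αΔT+βΔS = −(1.9 × 10⁻⁴)(-0.2)+(7.9 × 10⁻⁴)(+0.67) = 5.7 × 10⁻⁴ → stable
  210–214 m: −αΔT+βΔS = −(1.9 × 10⁻⁴)(+6.5)+(7.9 × 10⁻⁴)(-1.48) = -2.4 × 10⁻³ → UNSTABLE
  214–233 m: −αΔT+βΔS = −(1.9 × 10⁻⁴)(-8.0)+(7.9 × 10⁻⁴)(+0.96) = 2.3 × 10⁻³ → stable
The 210–214 m interval has Δρ < 0: lighter water underlies denser water.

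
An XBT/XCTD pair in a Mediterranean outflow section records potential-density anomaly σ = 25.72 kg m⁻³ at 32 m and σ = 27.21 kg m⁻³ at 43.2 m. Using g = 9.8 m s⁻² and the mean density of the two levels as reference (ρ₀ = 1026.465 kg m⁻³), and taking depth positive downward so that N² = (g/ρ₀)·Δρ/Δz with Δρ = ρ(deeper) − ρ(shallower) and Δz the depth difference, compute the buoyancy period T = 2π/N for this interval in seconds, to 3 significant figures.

176 s

Δρ = 1027.21 − 1025.72 = 1.49 kg m⁻³ over Δz = 43.2 − 32 = 11.2 m.
N² = (9.8/1026.465) × (1.49/11.2) = 1.2701 × 10⁻³ s⁻².
N = √(1.2701 × 10⁻³) = 0.035638 rad s⁻¹, so T = 2π/N = 176.31 s ≈ 176 s.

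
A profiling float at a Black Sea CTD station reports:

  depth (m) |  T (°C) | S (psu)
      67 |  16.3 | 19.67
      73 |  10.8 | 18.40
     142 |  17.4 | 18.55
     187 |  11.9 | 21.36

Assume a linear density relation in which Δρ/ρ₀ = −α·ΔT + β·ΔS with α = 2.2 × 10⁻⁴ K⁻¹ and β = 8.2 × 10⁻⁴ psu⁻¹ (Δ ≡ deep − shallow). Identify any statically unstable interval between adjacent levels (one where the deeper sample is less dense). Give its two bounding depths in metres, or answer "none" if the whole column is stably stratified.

Evaluate Δρ/ρ₀ = −αΔT + βΔS across each adjacent pair:
  67–73 m: −αΔT+βΔS = −(2.2 × 10⁻⁴)(-5.5)+(8.2 × 10⁻⁴)(-1.27) = 1.7 × 10⁻⁴ → stable
  73–142 m: −αΔT+βΔS = −(2.2 × 10⁻⁴)(+6.6)+(8.2 × 10⁻⁴)(+0.15) = -1.3 × 10⁻³ → UNSTABLE
  142–187 m: −αΔT+βΔS = −(2.2 × 10⁻⁴)(-5.5)+(8.2 × 10⁻⁴)(+2.81) = 3.5 × 10⁻³ → stable
The 73–142 m interval has Δρ < 0: lighter water underlies denser water.

73–142 m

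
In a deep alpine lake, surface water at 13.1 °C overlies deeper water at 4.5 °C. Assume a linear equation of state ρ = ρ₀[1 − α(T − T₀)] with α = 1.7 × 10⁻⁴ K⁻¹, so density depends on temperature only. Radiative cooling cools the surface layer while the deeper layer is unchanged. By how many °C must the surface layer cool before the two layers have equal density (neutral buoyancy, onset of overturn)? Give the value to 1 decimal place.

8.6 °C

With temperature the only control, equal density requires T_surf′ = T_deep.
T_surf′ = 4.5 °C.
Cooling required: 13.1 − 4.5 = 8.6 °C.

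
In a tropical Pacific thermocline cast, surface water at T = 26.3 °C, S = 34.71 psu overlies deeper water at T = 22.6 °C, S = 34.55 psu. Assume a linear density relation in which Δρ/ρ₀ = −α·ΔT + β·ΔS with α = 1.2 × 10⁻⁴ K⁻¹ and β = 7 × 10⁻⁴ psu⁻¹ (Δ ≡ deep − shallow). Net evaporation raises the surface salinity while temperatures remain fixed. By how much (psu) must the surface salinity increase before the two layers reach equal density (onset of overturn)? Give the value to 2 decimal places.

0.47 psu

Neutral buoyancy requires −α(T_deep − T_surf) + β(S_deep − S_surf′) = 0.
S_surf′ = S_deep − (α/β)·ΔT = 34.55 − (1.2 × 10⁻⁴/7 × 10⁻⁴)·(-3.7) = 35.1843 psu.
Increase required: 35.1843 − 34.71 = 0.4743 psu.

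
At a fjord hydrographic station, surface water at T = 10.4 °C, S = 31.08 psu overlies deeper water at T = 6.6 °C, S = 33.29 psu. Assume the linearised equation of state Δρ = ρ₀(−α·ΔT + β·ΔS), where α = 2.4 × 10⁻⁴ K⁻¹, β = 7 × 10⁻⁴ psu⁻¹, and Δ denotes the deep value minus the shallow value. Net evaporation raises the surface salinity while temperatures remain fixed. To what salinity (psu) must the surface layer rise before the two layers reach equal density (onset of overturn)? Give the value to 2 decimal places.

34.59 psu

Neutral buoyancy requires −α(T_deep − T_surf) + β(S_deep − S_surf′) = 0.
S_surf′ = S_deep − (α/β)·ΔT = 33.29 − (2.4 × 10⁻⁴/7 × 10⁻⁴)·(-3.8) = 34.5929 psu.
Increase required: 34.5929 − 31.08 = 3.5129 psu.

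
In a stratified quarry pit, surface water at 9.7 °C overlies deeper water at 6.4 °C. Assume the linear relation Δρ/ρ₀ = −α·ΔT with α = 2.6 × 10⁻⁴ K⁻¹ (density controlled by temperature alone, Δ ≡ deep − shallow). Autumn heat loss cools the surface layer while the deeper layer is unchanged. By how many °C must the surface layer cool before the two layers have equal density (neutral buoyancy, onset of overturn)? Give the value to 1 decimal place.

3.3 °C

With temperature the only control, equal density requires T_surf′ = T_deep.
T_surf′ = 6.4 °C.
Cooling required: 9.7 − 6.4 = 3.3 °C.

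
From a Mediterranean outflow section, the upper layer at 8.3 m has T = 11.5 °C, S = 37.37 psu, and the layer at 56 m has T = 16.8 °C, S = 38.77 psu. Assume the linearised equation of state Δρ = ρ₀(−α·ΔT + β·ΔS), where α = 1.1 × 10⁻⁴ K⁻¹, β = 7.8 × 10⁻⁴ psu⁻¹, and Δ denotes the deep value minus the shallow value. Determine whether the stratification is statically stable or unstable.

ΔT = 16.8 − 11.5 = +5.3 K and ΔS = 38.77 − 37.37 = +1.40 psu (deep − shallow).
−αΔT = -5.83 × 10⁻⁴; βΔS = 1.092 × 10⁻³; sum Δρ/ρ₀ = 5.09 × 10⁻⁴.
Δρ/ρ₀ > 0, so Δρ > 0: deeper water is denser → statically stable.

stable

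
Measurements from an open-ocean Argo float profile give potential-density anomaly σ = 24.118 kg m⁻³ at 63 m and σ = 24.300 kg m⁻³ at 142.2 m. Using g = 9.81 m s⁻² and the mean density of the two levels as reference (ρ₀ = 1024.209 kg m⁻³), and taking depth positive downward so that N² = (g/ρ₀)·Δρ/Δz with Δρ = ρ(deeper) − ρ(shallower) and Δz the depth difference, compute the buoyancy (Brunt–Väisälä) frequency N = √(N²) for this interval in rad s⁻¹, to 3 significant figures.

4.69 × 10⁻³ rad s⁻¹

Δρ = 1024.300 − 1024.118 = 0.182 kg m⁻³ over Δz = 142.2 − 63 = 79.2 m.
N² = (9.81/1024.209) × (0.182/79.2) = 2.2010 × 10⁻⁵ s⁻².
N = √(2.2010 × 10⁻⁵) = 4.6915 × 10⁻³ rad s⁻¹ ≈ 4.69 × 10⁻³ rad s⁻¹.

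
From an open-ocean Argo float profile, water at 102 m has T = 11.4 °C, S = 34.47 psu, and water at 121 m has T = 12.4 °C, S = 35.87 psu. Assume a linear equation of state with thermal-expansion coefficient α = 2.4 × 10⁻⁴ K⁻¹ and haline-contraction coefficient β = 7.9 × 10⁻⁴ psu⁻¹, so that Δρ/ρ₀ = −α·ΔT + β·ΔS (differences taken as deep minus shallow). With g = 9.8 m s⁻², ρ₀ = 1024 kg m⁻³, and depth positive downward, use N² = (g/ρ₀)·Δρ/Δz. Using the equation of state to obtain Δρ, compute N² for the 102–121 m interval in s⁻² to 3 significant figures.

4.47 × 10⁻⁴ s⁻²

ΔT = +1.0 K, ΔS = +1.40 psu (deep − shallow).
Δρ/ρ₀ = −αΔT + βΔS = -2.40 × 10⁻⁴ + 1.106 × 10⁻³ = 8.66 × 10⁻⁴, so Δρ ≈ 0.8868 kg m⁻³.
N² = (g/ρ₀)·Δρ/Δz = g·(Δρ/ρ₀)/Δz = 9.8 × 8.66 × 10⁻⁴ / 19 = 4.4667 × 10⁻⁴ s⁻² ≈ 4.47 × 10⁻⁴ s⁻².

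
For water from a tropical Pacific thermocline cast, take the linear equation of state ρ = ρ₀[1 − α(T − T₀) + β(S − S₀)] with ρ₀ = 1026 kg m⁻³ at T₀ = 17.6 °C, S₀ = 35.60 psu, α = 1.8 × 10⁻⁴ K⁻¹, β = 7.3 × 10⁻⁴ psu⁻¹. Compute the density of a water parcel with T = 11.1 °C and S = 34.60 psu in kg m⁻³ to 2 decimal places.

T − T₀ = -6.5 K, S − S₀ = -1.00 psu.
Bracket = 1 − α·(-6.5) + β·(-1.00) = 1 + (4.40 × 10⁻⁴) = 1.0004400.
ρ = 1026 × 1.0004400 = 1026.45 kg m⁻³.

1026.45 kg m⁻³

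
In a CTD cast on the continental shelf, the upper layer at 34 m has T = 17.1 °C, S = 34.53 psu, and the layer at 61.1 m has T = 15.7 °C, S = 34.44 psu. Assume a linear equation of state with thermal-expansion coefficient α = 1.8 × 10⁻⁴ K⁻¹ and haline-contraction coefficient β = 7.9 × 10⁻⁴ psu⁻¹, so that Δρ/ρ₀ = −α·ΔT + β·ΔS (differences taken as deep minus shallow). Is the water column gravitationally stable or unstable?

ΔT = 15.7 − 17.1 = -1.4 K and ΔS = 34.44 − 34.53 = -0.09 psu (deep − shallow).
−αΔT = 2.52 × 10⁻⁴; βΔS = -7.11 × 10⁻⁵; sum Δρ/ρ₀ = 1.809 × 10⁻⁴.
Δρ/ρ₀ > 0, so Δρ > 0: deeper water is denser → statically stable.

stable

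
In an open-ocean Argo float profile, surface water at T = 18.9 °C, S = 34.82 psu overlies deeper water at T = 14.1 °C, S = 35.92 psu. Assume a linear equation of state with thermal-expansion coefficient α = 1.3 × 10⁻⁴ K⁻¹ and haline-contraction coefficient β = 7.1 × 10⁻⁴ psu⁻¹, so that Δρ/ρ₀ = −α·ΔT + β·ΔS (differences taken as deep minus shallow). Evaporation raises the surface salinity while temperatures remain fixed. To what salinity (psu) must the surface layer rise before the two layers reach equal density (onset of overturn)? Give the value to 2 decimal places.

36.80 psu

Neutral buoyancy requires −α(T_deep − T_surf) + β(S_deep − S_surf′) = 0.
S_surf′ = S_deep − (α/β)·ΔT = 35.92 − (1.3 × 10⁻⁴/7.1 × 10⁻⁴)·(-4.8) = 36.7989 psu.
Increase required: 36.7989 − 34.82 = 1.9789 psu.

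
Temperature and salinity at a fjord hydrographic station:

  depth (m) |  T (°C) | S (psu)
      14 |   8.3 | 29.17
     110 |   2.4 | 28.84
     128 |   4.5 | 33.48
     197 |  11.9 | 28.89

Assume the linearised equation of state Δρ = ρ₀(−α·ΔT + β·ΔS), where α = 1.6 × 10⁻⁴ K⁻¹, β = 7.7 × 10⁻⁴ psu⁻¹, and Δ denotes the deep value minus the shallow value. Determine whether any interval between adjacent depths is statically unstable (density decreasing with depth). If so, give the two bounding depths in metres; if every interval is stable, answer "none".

128–197 m

Evaluate Δρ/ρ₀ = −αΔT + βΔS across each adjacent pair:
  14–110 m: −αΔT+βΔS = −(1.6 × 10⁻⁴)(-5.9)+(7.7 × 10⁻⁴)(-0.33) = 6.9 × 10⁻⁴ → stable
  110–128 m: −αΔT+βΔS = −(1.6 × 10⁻⁴)(+2.1)+(7.7 × 10⁻⁴)(+4.64) = 3.2 × 10⁻³ → stable
  128–197 m: −αΔT+βΔS = −(1.6 × 10⁻⁴)(+7.4)+(7.7 × 10⁻⁴)(-4.59) = -4.7 × 10⁻³ → UNSTABLE
The 128–197 m interval has Δρ < 0: lighter water underlies denser water.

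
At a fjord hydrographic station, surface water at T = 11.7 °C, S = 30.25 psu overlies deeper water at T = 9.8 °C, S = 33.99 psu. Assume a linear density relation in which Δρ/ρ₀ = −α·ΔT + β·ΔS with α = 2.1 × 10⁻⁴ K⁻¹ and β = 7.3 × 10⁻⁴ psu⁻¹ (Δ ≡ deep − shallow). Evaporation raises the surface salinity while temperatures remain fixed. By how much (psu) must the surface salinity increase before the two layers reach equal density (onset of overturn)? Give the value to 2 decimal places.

Neutral buoyancy requires −α(T_deep − T_surf) + β(S_deep − S_surf′) = 0.
S_surf′ = S_deep − (α/β)·ΔT = 33.99 − (2.1 × 10⁻⁴/7.3 × 10⁻⁴)·(-1.9) = 34.5366 psu.
Increase required: 34.5366 − 30.25 = 4.2866 psu.

4.29 psu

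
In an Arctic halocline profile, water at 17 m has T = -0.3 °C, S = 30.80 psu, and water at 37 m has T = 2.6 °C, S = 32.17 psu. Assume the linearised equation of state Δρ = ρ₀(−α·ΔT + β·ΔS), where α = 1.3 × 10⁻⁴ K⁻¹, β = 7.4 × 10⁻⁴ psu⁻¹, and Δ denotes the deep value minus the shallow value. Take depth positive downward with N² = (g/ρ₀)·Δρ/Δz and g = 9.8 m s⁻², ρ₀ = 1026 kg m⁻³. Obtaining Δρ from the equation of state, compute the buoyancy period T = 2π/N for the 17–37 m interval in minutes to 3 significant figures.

ΔT = +2.9 K, ΔS = +1.37 psu (deep − shallow).
Δρ/ρ₀ = −αΔT + βΔS = -3.77 × 10⁻⁴ + 1.0138 × 10⁻³ = 6.368 × 10⁻⁴, so Δρ ≈ 0.6534 kg m⁻³.
N² = (g/ρ₀)·Δρ/Δz = g·(Δρ/ρ₀)/Δz = 9.8 × 6.368 × 10⁻⁴ / 20 = 3.1203 × 10⁻⁴ s⁻².
N = √(3.1203 × 10⁻⁴) = 0.017664 rad s⁻¹ → T = 2π/N = 355.71 s = 5.9285 min ≈ 5.93 min.

5.93 min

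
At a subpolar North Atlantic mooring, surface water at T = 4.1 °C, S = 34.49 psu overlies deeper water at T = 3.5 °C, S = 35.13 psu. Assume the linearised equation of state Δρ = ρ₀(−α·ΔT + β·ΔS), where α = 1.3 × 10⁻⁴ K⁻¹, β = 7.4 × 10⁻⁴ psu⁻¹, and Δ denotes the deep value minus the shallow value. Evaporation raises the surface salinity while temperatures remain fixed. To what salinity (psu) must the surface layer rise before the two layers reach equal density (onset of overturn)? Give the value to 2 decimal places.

Neutral buoyancy requires −α(T_deep − T_surf) + β(S_deep − S_surf′) = 0.
S_surf′ = S_deep − (α/β)·ΔT = 35.13 − (1.3 × 10⁻⁴/7.4 × 10⁻⁴)·(-0.6) = 35.2354 psu.
Increase required: 35.2354 − 34.49 = 0.7454 psu.

35.24 psu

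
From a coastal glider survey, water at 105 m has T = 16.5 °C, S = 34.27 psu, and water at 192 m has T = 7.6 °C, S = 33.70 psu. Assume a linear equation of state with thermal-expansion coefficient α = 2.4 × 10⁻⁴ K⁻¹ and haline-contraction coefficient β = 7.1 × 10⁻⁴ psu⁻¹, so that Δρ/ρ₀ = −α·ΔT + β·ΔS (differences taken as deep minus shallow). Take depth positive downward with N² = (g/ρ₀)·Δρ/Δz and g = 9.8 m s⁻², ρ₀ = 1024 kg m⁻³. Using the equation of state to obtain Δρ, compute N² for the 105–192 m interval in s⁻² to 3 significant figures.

1.95 × 10⁻⁴ s⁻²

ΔT = -8.9 K, ΔS = -0.57 psu (deep − shallow).
Δρ/ρ₀ = −αΔT + βΔS = 2.136 × 10⁻³ − 4.047 × 10⁻⁴ = 1.7313 × 10⁻³, so Δρ ≈ 1.773 kg m⁻³.
N² = (g/ρ₀)·Δρ/Δz = g·(Δρ/ρ₀)/Δz = 9.8 × 1.7313 × 10⁻³ / 87 = 1.9502 × 10⁻⁴ s⁻² ≈ 1.95 × 10⁻⁴ s⁻².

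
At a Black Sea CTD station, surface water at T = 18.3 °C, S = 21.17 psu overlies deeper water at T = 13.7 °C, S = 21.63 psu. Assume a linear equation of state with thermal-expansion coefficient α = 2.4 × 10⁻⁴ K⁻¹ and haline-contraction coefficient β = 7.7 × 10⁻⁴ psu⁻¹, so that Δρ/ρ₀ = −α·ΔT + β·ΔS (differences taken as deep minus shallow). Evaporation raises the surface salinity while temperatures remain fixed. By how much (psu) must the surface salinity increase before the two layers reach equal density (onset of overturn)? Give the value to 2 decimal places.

1.89 psu

Neutral buoyancy requires −α(T_deep − T_surf) + β(S_deep − S_surf′) = 0.
S_surf′ = S_deep − (α/β)·ΔT = 21.63 − (2.4 × 10⁻⁴/7.7 × 10⁻⁴)·(-4.6) = 23.0638 psu.
Increase required: 23.0638 − 21.17 = 1.8938 psu.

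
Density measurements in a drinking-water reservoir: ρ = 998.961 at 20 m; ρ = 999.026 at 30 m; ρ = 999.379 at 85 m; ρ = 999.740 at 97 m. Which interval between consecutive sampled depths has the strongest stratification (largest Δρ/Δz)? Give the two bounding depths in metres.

Compute the density gradient over each adjacent pair:
  20–30 m: Δρ/Δz = 0.065/10 = 6.5 × 10⁻³ kg m⁻⁴
  30–85 m: Δρ/Δz = 0.353/55 = 6.4 × 10⁻³ kg m⁻⁴
  85–97 m: Δρ/Δz = 0.361/12 = 0.030 kg m⁻⁴
The largest gradient is in the 85–97 m interval — the pycnocline.

85–97 m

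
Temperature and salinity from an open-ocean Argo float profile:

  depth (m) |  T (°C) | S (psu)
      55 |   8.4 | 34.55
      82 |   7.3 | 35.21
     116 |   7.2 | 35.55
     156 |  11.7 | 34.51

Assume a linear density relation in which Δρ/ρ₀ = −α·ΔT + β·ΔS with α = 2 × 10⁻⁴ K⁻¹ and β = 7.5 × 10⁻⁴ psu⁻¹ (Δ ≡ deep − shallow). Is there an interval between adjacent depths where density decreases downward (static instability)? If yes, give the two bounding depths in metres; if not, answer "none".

Evaluate Δρ/ρ₀ = −αΔT + βΔS across each adjacent pair:
  55–82 m: −αΔT+βΔS = −(2 × 10⁻⁴)(-1.1)+(7.5 × 10⁻⁴)(+0.66) = 7.2 × 10⁻⁴ → stable
  82–116 m: −αΔT+βΔS = −(2 × 10⁻⁴)(-0.1)+(7.5 × 10⁻⁴)(+0.34) = 2.8 × 10⁻⁴ → stable
  116–156 m: −αΔT+βΔS = −(2 × 10⁻⁴)(+4.5)+(7.5 × 10⁻⁴)(-1.04) = -1.7 × 10⁻³ → UNSTABLE
The 116–156 m interval has Δρ < 0: lighter water underlies denser water.

116–156 m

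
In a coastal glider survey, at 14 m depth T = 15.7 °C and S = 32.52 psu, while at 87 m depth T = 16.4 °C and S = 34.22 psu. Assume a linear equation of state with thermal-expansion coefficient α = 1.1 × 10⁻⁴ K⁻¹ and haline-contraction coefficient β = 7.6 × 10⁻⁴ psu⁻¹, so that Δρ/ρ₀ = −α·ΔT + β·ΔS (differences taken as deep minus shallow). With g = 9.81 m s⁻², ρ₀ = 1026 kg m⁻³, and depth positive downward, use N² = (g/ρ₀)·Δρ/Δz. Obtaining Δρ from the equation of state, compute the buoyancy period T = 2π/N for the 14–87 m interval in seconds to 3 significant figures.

ΔT = +0.7 K, ΔS = +1.70 psu (deep − shallow).
Δρ/ρ₀ = −αΔT + βΔS = -7.70 × 10⁻⁵ + 1.292 × 10⁻³ = 1.215 × 10⁻³, so Δρ ≈ 1.247 kg m⁻³.
N² = (g/ρ₀)·Δρ/Δz = g·(Δρ/ρ₀)/Δz = 9.81 × 1.215 × 10⁻³ / 73 = 1.6328 × 10⁻⁴ s⁻².
N = √(1.6328 × 10⁻⁴) = 0.012778 rad s⁻¹ → T = 2π/N = 491.72 s ≈ 492 s.

492 s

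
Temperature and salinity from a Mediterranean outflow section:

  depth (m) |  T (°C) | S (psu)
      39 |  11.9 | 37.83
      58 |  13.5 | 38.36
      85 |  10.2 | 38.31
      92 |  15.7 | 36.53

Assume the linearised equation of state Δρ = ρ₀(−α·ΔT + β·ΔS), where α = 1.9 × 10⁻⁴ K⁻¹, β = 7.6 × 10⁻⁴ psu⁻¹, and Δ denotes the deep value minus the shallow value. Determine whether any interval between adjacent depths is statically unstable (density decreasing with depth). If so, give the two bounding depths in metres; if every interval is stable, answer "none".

85–92 m

Evaluate Δρ/ρ₀ = −αΔT + βΔS across each adjacent pair:
  39–58 m: −αΔT+βΔS = −(1.9 × 10⁻⁴)(+1.6)+(7.6 × 10⁻⁴)(+0.53) = 9.9 × 10⁻⁵ → stable
  58–85 m: −αΔT+βΔS = −(1.9 × 10⁻⁴)(-3.3)+(7.6 × 10⁻⁴)(-0.05) = 5.9 × 10⁻⁴ → stable
  85–92 m: −αΔT+βΔS = −(1.9 × 10⁻⁴)(+5.5)+(7.6 × 10⁻⁴)(-1.78) = -2.4 × 10⁻³ → UNSTABLE
The 85–92 m interval has Δρ < 0: lighter water underlies denser water.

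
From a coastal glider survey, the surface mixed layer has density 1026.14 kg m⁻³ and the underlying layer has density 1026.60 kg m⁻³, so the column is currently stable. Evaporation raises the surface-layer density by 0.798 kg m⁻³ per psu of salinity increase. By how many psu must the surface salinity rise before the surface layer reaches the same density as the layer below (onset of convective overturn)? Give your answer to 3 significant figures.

0.576 psu

Density deficit of the surface layer: 1026.60 − 1026.14 = 0.46 kg m⁻³.
Required change = 0.46 / 0.798 = 0.576 psu.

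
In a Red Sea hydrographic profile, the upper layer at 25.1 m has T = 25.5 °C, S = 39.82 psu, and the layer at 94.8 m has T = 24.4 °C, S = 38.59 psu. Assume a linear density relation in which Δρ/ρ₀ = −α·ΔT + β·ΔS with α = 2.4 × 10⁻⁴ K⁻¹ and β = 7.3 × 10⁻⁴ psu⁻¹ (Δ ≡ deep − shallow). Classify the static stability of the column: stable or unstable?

ΔT = 24.4 − 25.5 = -1.1 K and ΔS = 38.59 − 39.82 = -1.23 psu (deep − shallow).
−αΔT = 2.64 × 10⁻⁴; βΔS = -8.979 × 10⁻⁴; sum Δρ/ρ₀ = -6.339 × 10⁻⁴.
Δρ/ρ₀ < 0, so Δρ < 0: deeper water is lighter → statically unstable; the column would overturn.

unstable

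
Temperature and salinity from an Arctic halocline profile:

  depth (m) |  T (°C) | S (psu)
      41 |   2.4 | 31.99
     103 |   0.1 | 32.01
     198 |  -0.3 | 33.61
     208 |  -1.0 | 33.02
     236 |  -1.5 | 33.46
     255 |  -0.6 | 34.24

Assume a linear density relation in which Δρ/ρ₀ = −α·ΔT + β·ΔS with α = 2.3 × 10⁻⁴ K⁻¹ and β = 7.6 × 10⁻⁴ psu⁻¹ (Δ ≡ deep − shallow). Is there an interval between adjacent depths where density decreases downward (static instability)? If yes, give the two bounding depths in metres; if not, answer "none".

198–208 m

Evaluate Δρ/ρ₀ = −αΔT + βΔS across each adjacent pair:
  41–103 m: −αΔT+βΔS = −(2.3 × 10⁻⁴)(-2.3)+(7.6 × 10⁻⁴)(+0.02) = 5.4 × 10⁻⁴ → stable
  103–198 m: −αΔT+βΔS = −(2.3 × 10⁻⁴)(-0.4)+(7.6 × 10⁻⁴)(+1.60) = 1.3 × 10⁻³ → stable
  198–208 m: −αΔT+βΔS = −(2.3 × 10⁻⁴)(-0.7)+(7.6 × 10⁻⁴)(-0.59) = -2.9 × 10⁻⁴ → UNSTABLE
  208–236 m: −αΔT+βΔS = −(2.3 × 10⁻⁴)(-0.5)+(7.6 × 10⁻⁴)(+0.44) = 4.5 × 10⁻⁴ → stable
  236–255 m: −αΔT+βΔS = −(2.3 × 10⁻⁴)(+0.9)+(7.6 × 10⁻⁴)(+0.78) = 3.9 × 10⁻⁴ → stable
The 198–208 m interval has Δρ < 0: lighter water underlies denser water.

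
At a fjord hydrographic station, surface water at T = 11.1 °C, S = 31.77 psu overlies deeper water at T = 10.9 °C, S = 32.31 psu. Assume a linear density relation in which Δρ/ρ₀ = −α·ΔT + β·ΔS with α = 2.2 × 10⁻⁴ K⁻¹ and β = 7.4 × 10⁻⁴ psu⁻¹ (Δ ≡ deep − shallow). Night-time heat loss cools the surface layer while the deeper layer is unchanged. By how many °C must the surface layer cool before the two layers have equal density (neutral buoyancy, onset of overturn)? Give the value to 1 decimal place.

Neutral buoyancy requires Δρ = 0, i.e. −α(T_deep − T_surf′) + β(S_deep − S_surf) = 0.
T_surf′ = T_deep − (β/α)·ΔS = 10.9 − (7.4 × 10⁻⁴/2.2 × 10⁻⁴)·(+0.54) = 9.084 °C.
Cooling required: 11.1 − (9.084) = 2.016 °C.

2.0 °C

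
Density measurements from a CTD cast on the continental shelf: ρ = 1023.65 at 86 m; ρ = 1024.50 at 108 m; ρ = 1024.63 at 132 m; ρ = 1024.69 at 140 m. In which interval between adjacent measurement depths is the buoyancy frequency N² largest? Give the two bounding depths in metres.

Compute the density gradient over each adjacent pair:
  86–108 m: Δρ/Δz = 0.85/22 = 0.039 kg m⁻⁴
  108–132 m: Δρ/Δz = 0.13/24 = 5.4 × 10⁻³ kg m⁻⁴
  132–140 m: Δρ/Δz = 0.06/8 = 7.5 × 10⁻³ kg m⁻⁴
The largest gradient is in the 86–108 m interval — the pycnocline.

86–108 m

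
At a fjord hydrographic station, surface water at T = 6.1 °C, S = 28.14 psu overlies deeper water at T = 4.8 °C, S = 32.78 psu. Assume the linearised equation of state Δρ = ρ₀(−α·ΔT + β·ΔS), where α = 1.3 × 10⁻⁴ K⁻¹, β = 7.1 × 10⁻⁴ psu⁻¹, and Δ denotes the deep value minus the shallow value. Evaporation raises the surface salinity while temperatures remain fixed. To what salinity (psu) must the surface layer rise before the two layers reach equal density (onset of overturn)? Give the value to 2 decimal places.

Neutral buoyancy requires −α(T_deep − T_surf) + β(S_deep − S_surf′) = 0.
S_surf′ = S_deep − (α/β)·ΔT = 32.78 − (1.3 × 10⁻⁴/7.1 × 10⁻⁴)·(-1.3) = 33.0180 psu.
Increase required: 33.0180 − 28.14 = 4.8780 psu.

33.02 psu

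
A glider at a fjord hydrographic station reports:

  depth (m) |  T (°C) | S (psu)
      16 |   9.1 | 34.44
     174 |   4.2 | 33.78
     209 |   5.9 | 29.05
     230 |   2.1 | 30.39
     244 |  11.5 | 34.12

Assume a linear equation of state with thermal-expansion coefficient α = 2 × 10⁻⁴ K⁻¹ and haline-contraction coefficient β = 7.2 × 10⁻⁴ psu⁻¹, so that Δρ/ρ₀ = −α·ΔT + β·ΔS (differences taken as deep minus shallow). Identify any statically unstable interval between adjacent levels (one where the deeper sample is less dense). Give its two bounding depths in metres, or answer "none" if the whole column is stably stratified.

Evaluate Δρ/ρ₀ = −αΔT + βΔS across each adjacent pair:
  16–174 m: −αΔT+βΔS = −(2 × 10⁻⁴)(-4.9)+(7.2 × 10⁻⁴)(-0.66) = 5.0 × 10⁻⁴ → stable
  174–209 m: −αΔT+βΔS = −(2 × 10⁻⁴)(+1.7)+(7.2 × 10⁻⁴)(-4.73) = -3.7 × 10⁻³ → UNSTABLE
  209–230 m: −αΔT+βΔS = −(2 × 10⁻⁴)(-3.8)+(7.2 × 10⁻⁴)(+1.34) = 1.7 × 10⁻³ → stable
  230–244 m: −αΔT+βΔS = −(2 × 10⁻⁴)(+9.4)+(7.2 × 10⁻⁴)(+3.73) = 8.1 × 10⁻⁴ → stable
The 174–209 m interval has Δρ < 0: lighter water underlies denser water.

174–209 m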